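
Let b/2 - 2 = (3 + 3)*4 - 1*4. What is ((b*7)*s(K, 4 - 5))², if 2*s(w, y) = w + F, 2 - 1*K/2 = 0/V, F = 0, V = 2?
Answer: 379456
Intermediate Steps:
b = 44 (b = 4 + 2*((3 + 3)*4 - 1*4) = 4 + 2*(6*4 - 4) = 4 + 2*(24 - 4) = 4 + 2*20 = 4 + 40 = 44)
K = 4 (K = 4 - 0/2 = 4 - 2*0 = 4 + 0 = 4)
s(w, y) = w/2 (s(w, y) = (w + 0)/2 = w/2)
((b*7)*s(K, 4 - 5))² = ((44*7)*((½)*4))² = (308*2)² = 616² = 379456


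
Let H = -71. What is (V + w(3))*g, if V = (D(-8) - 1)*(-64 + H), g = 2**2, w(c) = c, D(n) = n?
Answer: 4872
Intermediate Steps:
g = 4
V = 1215 (V = (-8 - 1)*(-64 - 71) = -9*(-135) = 1215)
(V + w(3))*g = (1215 + 3)*4 = 1218*4 = 4872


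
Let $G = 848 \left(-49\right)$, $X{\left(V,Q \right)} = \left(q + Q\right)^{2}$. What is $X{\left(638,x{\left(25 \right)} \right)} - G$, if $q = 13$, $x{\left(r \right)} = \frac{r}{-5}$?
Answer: $41616$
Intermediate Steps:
$x{\left(r \right)} = - \frac{r}{5}$ ($x{\left(r \right)} = r \left(- \frac{1}{5}\right) = - \frac{r}{5}$)
$X{\left(V,Q \right)} = \left(13 + Q\right)^{2}$
$G = -41552$
$X{\left(638,x{\left(25 \right)} \right)} - G = \left(13 - 5\right)^{2} - -41552 = \left(13 - 5\right)^{2} + 41552 = 8^{2} + 41552 = 64 + 41552 = 41616$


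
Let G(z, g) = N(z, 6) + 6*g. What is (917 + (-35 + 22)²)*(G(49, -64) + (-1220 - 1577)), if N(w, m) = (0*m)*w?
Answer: -3454566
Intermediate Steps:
N(w, m) = 0 (N(w, m) = 0*w = 0)
G(z, g) = 6*g (G(z, g) = 0 + 6*g = 6*g)
(917 + (-35 + 22)²)*(G(49, -64) + (-1220 - 1577)) = (917 + (-35 + 22)²)*(6*(-64) + (-1220 - 1577)) = (917 + (-13)²)*(-384 - 2797) = (917 + 169)*(-3181) = 1086*(-3181) = -3454566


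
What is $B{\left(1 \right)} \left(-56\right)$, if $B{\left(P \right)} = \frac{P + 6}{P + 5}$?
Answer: $- \frac{196}{3} \approx -65.333$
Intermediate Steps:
$B{\left(P \right)} = \frac{6 + P}{5 + P}$
$B{\left(1 \right)} \left(-56\right) = \frac{6 + 1}{5 + 1} \left(-56\right) = \frac{1}{6} \cdot 7 \left(-56\right) = \frac{7}{6} \left(-56\right) = - \frac{196}{3}$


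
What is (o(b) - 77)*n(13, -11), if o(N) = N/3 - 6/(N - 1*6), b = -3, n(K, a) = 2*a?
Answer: 5104/3 ≈ 1701.3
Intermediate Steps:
o(N) = -6/(-6 + N) + N/3 (o(N) = N*(⅓) - 6/(N - 6) = N/3 - 6/(-6 + N) = -6/(-6 + N) + N/3)
(o(b) - 77)*n(13, -11) = ((-18 + (-3)² - 6*(-3))/(3*(-6 - 3)) - 77)*(2*(-11)) = ((⅓)*(-18 + 9 + 18)/(-9) - 77)*(-22) = ((⅓)*(-⅑)*9 - 77)*(-22) = (-⅓ - 77)*(-22) = -232/3*(-22) = 5104/3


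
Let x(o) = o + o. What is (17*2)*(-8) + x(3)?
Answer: -266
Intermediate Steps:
x(o) = 2*o
(17*2)*(-8) + x(3) = (17*2)*(-8) + 2*3 = 34*(-8) + 6 = -272 + 6 = -266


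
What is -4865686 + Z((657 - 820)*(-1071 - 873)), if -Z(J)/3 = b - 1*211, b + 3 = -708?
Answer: -4862920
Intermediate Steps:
b = -711 (b = -3 - 708 = -711)
Z(J) = 2766 (Z(J) = -3*(-711 - 1*211) = -3*(-711 - 211) = -3*(-922) = 2766)
-4865686 + Z((657 - 820)*(-1071 - 873)) = -4865686 + 2766 = -4862920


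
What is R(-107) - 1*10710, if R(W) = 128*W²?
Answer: 1454762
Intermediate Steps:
R(-107) - 1*10710 = 128*(-107)² - 1*10710 = 128*11449 - 10710 = 1465472 - 10710 = 1454762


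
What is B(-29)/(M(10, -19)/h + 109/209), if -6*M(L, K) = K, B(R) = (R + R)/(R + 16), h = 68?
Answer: 4945776/629759 ≈ 7.8534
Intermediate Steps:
B(R) = 2*R/(16 + R) (B(R) = (2*R)/(16 + R) = 2*R/(16 + R))
M(L, K) = -K/6
B(-29)/(M(10, -19)/h + 109/209) = (2*(-29)/(16 - 29))/(-1/6*(-19)/68 + 109/209) = (2*(-29)/(-13))/((19/6)*(1/68) + 109*(1/209)) = (2*(-29)*(-1/13))/(19/408 + 109/209) = 58/(13*(48443/85272)) = (58/13)*(85272/48443) = 4945776/629759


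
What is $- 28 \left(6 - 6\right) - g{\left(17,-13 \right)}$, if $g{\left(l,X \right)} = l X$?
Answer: $221$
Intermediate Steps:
$g{\left(l,X \right)} = X l$
$- 28 \left(6 - 6\right) - g{\left(17,-13 \right)} = - 28 \left(6 - 6\right) - \left(-13\right) 17 = \left(-28\right) 0 - -221 = 0 + 221 = 221$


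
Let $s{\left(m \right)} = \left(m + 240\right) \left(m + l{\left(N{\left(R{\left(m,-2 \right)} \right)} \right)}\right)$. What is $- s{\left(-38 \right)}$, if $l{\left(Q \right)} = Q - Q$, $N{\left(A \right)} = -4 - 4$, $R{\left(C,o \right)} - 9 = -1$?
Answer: $7676$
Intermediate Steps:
$R{\left(C,o \right)} = 8$ ($R{\left(C,o \right)} = 9 - 1 = 8$)
$N{\left(A \right)} = -8$ ($N{\left(A \right)} = -4 - 4 = -8$)
$l{\left(Q \right)} = 0$
$s{\left(m \right)} = m \left(240 + m\right)$ ($s{\left(m \right)} = \left(m + 240\right) \left(m + 0\right) = \left(240 + m\right) m = m \left(240 + m\right)$)
$- s{\left(-38 \right)} = - \left(-38\right) \left(240 - 38\right) = - \left(-38\right) 202 = \left(-1\right) \left(-7676\right) = 7676$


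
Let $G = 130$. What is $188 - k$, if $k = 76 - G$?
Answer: $242$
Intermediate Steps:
$k = -54$ ($k = 76 - 130 = -54$)
$188 - k = 188 - -54 = 188 + 54 = 242$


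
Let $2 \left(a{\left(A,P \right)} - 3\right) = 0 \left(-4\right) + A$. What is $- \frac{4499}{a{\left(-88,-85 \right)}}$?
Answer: $\frac{4499}{41} \approx 109.73$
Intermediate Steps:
$a{\left(A,P \right)} = 3 + \frac{A}{2}$ ($a{\left(A,P \right)} = 3 + \frac{0 \left(-4\right) + A}{2} = 3 + \frac{0 + A}{2} = 3 + \frac{A}{2}$)
$- \frac{4499}{a{\left(-88,-85 \right)}} = - \frac{4499}{3 + \frac{1}{2} \left(-88\right)} = - \frac{4499}{3 - 44} = - \frac{4499}{-41} = \left(-4499\right) \left(- \frac{1}{41}\right) = \frac{4499}{41}$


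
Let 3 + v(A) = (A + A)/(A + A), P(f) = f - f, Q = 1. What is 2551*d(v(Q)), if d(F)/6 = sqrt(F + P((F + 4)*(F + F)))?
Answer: 15306*I*sqrt(2) ≈ 21646.0*I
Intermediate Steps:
P(f) = 0
v(A) = -2 (v(A) = -3 + (A + A)/(A + A) = -3 + (2*A)/((2*A)) = -3 + (2*A)*(1/(2*A)) = -3 + 1 = -2)
d(F) = 6*sqrt(F) (d(F) = 6*sqrt(F + 0) = 6*sqrt(F))
2551*d(v(Q)) = 2551*(6*sqrt(-2)) = 2551*(6*(I*sqrt(2))) = 2551*(6*I*sqrt(2)) = 15306*I*sqrt(2)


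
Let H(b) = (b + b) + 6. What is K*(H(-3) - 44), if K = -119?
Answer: 5236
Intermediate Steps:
H(b) = 6 + 2*b (H(b) = 2*b + 6 = 6 + 2*b)
K*(H(-3) - 44) = -119*((6 + 2*(-3)) - 44) = -119*((6 - 6) - 44) = -119*(0 - 44) = -119*(-44) = 5236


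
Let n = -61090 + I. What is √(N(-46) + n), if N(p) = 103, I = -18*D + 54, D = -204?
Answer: I*√57261 ≈ 239.29*I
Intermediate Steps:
I = 3726 (I = -18*(-204) + 54 = 3672 + 54 = 3726)
n = -57364 (n = -61090 + 3726 = -57364)
√(N(-46) + n) = √(103 - 57364) = √(-57261) = I*√57261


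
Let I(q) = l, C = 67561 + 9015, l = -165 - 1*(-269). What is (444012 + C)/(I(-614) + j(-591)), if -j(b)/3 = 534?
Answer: -260294/749 ≈ -347.52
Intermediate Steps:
l = 104 (l = -165 + 269 = 104)
j(b) = -1602 (j(b) = -3*534 = -1602)
C = 76576
I(q) = 104
(444012 + C)/(I(-614) + j(-591)) = (444012 + 76576)/(104 - 1602) = 520588/(-1498) = 520588*(-1/1498) = -260294/749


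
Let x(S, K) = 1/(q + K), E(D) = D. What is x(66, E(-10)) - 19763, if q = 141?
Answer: -2588952/131 ≈ -19763.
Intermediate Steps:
x(S, K) = 1/(141 + K)
x(66, E(-10)) - 19763 = 1/(141 - 10) - 19763 = 1/131 - 19763 = -2588952/131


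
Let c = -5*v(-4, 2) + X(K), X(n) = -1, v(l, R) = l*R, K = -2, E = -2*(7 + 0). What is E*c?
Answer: -546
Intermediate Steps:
E = -14 (E = -2*7 = -14)
v(l, R) = R*l
c = 39 (c = -10*(-4) - 1 = -5*(-8) - 1 = 40 - 1 = 39)
E*c = -14*39 = -546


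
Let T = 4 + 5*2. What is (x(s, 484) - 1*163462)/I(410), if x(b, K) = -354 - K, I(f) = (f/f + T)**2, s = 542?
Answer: -6572/9 ≈ -730.22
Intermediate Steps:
T = 14 (T = 4 + 10 = 14)
I(f) = 225 (I(f) = (f/f + 14)**2 = (1 + 14)**2 = 15**2 = 225)
(x(s, 484) - 1*163462)/I(410) = ((-354 - 1*484) - 1*163462)/225 = ((-354 - 484) - 163462)*(1/225) = (-838 - 163462)*(1/225) = -164300*1/225 = -6572/9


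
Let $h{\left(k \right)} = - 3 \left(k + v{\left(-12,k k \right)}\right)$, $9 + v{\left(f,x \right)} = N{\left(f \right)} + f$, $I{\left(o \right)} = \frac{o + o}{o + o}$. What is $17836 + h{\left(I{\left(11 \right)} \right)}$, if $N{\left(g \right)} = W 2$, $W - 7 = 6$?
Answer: $17818$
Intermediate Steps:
$W = 13$ ($W = 7 + 6 = 13$)
$N{\left(g \right)} = 26$ ($N{\left(g \right)} = 13 \cdot 2 = 26$)
$I{\left(o \right)} = 1$ ($I{\left(o \right)} = \frac{2 o}{2 o} = 2 o \frac{1}{2 o} = 1$)
$v{\left(f,x \right)} = 17 + f$ ($v{\left(f,x \right)} = -9 + \left(26 + f\right) = 17 + f$)
$h{\left(k \right)} = -15 - 3 k$ ($h{\left(k \right)} = - 3 \left(k + \left(17 - 12\right)\right) = - 3 \left(k + 5\right) = - 3 \left(5 + k\right) = -15 - 3 k$)
$17836 + h{\left(I{\left(11 \right)} \right)} = 17836 - 18 = 17818$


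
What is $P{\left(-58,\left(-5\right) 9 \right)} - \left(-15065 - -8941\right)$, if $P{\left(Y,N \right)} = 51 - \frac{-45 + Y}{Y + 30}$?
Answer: $\frac{172797}{28} \approx 6171.3$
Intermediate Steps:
$P{\left(Y,N \right)} = 51 - \frac{-45 + Y}{30 + Y}$
$P{\left(-58,\left(-5\right) 9 \right)} - \left(-15065 - -8941\right) = \frac{25 \left(63 + 2 \left(-58\right)\right)}{30 - 58} - \left(-15065 - -8941\right) = \frac{25 \left(63 - 116\right)}{-28} - \left(-15065 + 8941\right) = 25 \left(- \frac{1}{28}\right) \left(-53\right) - -6124 = \frac{1325}{28} + 6124 = \frac{172797}{28}$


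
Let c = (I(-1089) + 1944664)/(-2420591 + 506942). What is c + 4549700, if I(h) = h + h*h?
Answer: 8706525725804/1913649 ≈ 4.5497e+6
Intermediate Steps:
I(h) = h + h²
c = -3129496/1913649 (c = (-1089*(1 - 1089) + 1944664)/(-2420591 + 506942) = (-1089*(-1088) + 1944664)/(-1913649) = (1184832 + 1944664)*(-1/1913649) = 3129496*(-1/1913649) = -3129496/1913649 ≈ -1.6354)
c + 4549700 = -3129496/1913649 + 4549700 = 8706525725804/1913649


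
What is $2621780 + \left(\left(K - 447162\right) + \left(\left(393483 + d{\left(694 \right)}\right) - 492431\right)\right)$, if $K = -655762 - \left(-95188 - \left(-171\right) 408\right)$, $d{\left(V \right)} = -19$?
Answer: $1445309$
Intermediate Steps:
$K = -630342$ ($K = -655762 - \left(-95188 - -69768\right) = -655762 - \left(-95188 + 69768\right) = -655762 - -25420 = -655762 + 25420 = -630342$)
$2621780 + \left(\left(K - 447162\right) + \left(\left(393483 + d{\left(694 \right)}\right) - 492431\right)\right) = 2621780 + \left(\left(-630342 - 447162\right) + \left(\left(393483 - 19\right) - 492431\right)\right) = 2621780 + \left(-1077504 + \left(393464 - 492431\right)\right) = 2621780 - 1176471 = 1445309$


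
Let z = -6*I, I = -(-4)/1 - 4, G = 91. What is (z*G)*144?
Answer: 0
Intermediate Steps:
I = 0 (I = -(-4) - 4 = -2*(-2) - 4 = 4 - 4 = 0)
z = 0 (z = -6*0 = 0)
(z*G)*144 = (0*91)*144 = 0*144 = 0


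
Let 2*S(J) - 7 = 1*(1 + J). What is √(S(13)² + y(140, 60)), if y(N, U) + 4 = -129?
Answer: I*√91/2 ≈ 4.7697*I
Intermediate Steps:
y(N, U) = -133 (y(N, U) = -4 - 129 = -133)
S(J) = 4 + J/2 (S(J) = 7/2 + (1*(1 + J))/2 = 7/2 + (1 + J)/2 = 7/2 + (½ + J/2) = 4 + J/2)
√(S(13)² + y(140, 60)) = √((4 + (½)*13)² - 133) = √((4 + 13/2)² - 133) = √((21/2)² - 133) = √(441/4 - 133) = √(-91/4) = I*√91/2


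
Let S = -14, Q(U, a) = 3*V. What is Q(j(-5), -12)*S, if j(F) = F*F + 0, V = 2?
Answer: -84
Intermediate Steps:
j(F) = F² (j(F) = F² + 0 = F²)
Q(U, a) = 6 (Q(U, a) = 3*2 = 6)
Q(j(-5), -12)*S = 6*(-14) = -84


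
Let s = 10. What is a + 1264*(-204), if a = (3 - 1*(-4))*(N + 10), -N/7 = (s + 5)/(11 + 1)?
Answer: -1031389/4 ≈ -2.5785e+5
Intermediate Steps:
N = -35/4 (N = -7*(10 + 5)/(11 + 1) = -105/12 = -7*5/4 = -35/4 ≈ -8.7500)
a = 35/4 (a = (3 - 1*(-4))*(-35/4 + 10) = (3 + 4)*(5/4) = 7*(5/4) = 35/4 ≈ 8.7500)
a + 1264*(-204) = 35/4 + 1264*(-204) = 35/4 - 257856 = -1031389/4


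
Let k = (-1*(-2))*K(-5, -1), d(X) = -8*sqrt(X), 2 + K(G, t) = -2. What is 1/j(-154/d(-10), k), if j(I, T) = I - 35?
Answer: -800/28847 + 44*I*sqrt(10)/28847 ≈ -0.027733 + 0.0048234*I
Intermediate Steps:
K(G, t) = -4 (K(G, t) = -2 - 2 = -4)
k = -8 (k = -1*(-2)*(-4) = 2*(-4) = -8)
j(I, T) = -35 + I
1/j(-154/d(-10), k) = 1/(-35 - 154*I*sqrt(10)/80) = 1/(-35 - 77*I*sqrt(10)/40)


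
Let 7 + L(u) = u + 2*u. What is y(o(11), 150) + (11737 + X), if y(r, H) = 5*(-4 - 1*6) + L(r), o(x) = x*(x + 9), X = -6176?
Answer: 6164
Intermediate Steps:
L(u) = -7 + 3*u (L(u) = -7 + (u + 2*u) = -7 + 3*u)
o(x) = x*(9 + x)
y(r, H) = -57 + 3*r (y(r, H) = 5*(-4 - 1*6) + (-7 + 3*r) = 5*(-4 - 6) + (-7 + 3*r) = 5*(-10) + (-7 + 3*r) = -50 + (-7 + 3*r) = -57 + 3*r)
y(o(11), 150) + (11737 + X) = (-57 + 3*(11*(9 + 11))) + (11737 - 6176) = (-57 + 3*(11*20)) + 5561 = (-57 + 3*220) + 5561 = (-57 + 660) + 5561 = 603 + 5561 = 6164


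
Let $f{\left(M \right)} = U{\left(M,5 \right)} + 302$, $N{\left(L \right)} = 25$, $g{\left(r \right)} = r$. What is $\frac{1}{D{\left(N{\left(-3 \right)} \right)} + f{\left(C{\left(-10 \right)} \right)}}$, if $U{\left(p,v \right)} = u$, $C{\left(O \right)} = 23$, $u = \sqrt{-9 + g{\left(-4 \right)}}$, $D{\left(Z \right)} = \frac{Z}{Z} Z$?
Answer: $\frac{327}{106942} - \frac{i \sqrt{13}}{106942} \approx 0.0030577 - 3.3715 \cdot 10^{-5} i$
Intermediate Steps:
$D{\left(Z \right)} = Z$ ($D{\left(Z \right)} = 1 Z = Z$)
$u = i \sqrt{13}$ ($u = \sqrt{-9 - 4} = \sqrt{-13} = i \sqrt{13} \approx 3.6056 i$)
$U{\left(p,v \right)} = i \sqrt{13}$
$f{\left(M \right)} = 302 + i \sqrt{13}$ ($f{\left(M \right)} = i \sqrt{13} + 302 = 302 + i \sqrt{13}$)
$\frac{1}{D{\left(N{\left(-3 \right)} \right)} + f{\left(C{\left(-10 \right)} \right)}} = \frac{1}{25 + \left(302 + i \sqrt{13}\right)} = \frac{1}{327 + i \sqrt{13}}$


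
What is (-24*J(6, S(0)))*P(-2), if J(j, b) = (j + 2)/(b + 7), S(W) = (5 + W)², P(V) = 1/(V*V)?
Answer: -3/2 ≈ -1.5000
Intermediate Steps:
P(V) = V⁻²
J(j, b) = (2 + j)/(7 + b)
(-24*J(6, S(0)))*P(-2) = -24*(2 + 6)/(7 + (5 + 0)²)/(-2)² = -24*8/(7 + 5²)*(¼) = -24*8/(7 + 25)*(¼) = -24*8/32*(¼) = -3*8/4*(¼) = -24*¼*(¼) = -6*¼ = -3/2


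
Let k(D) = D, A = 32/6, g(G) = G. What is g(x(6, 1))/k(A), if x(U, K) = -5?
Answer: -15/16 ≈ -0.93750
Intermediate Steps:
A = 16/3 (A = 32*(⅙) = 16/3 ≈ 5.3333)
g(x(6, 1))/k(A) = -5/16/3 = -5*3/16 = -15/16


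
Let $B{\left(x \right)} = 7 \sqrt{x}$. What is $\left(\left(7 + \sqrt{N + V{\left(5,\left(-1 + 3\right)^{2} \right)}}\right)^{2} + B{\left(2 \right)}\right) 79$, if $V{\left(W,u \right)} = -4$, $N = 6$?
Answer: $4029 + 1659 \sqrt{2} \approx 6375.2$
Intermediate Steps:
$\left(\left(7 + \sqrt{N + V{\left(5,\left(-1 + 3\right)^{2} \right)}}\right)^{2} + B{\left(2 \right)}\right) 79 = \left(\left(7 + \sqrt{6 - 4}\right)^{2} + 7 \sqrt{2}\right) 79 = \left(\left(7 + \sqrt{2}\right)^{2} + 7 \sqrt{2}\right) 79 = 79 \left(7 + \sqrt{2}\right)^{2} + 553 \sqrt{2}$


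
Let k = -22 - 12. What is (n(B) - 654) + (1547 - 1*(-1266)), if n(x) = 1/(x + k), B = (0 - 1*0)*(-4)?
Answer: 73405/34 ≈ 2159.0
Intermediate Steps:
k = -34
B = 0 (B = (0 + 0)*(-4) = 0*(-4) = 0)
n(x) = 1/(-34 + x) (n(x) = 1/(x - 34) = 1/(-34 + x))
(n(B) - 654) + (1547 - 1*(-1266)) = (1/(-34 + 0) - 654) + (1547 - 1*(-1266)) = (1/(-34) - 654) + (1547 + 1266) = (-1/34 - 654) + 2813 = -22237/34 + 2813 = 73405/34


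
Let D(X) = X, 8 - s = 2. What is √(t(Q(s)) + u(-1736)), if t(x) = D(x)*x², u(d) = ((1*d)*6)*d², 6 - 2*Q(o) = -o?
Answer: 22*I*√64856730 ≈ 1.7717e+5*I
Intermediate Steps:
s = 6 (s = 8 - 1*2 = 8 - 2 = 6)
Q(o) = 3 + o/2 (Q(o) = 3 - (-1)*o/2 = 3 + o/2)
u(d) = 6*d³ (u(d) = (d*6)*d² = (6*d)*d² = 6*d³)
t(x) = x³ (t(x) = x*x² = x³)
√(t(Q(s)) + u(-1736)) = √((3 + (½)*6)³ + 6*(-1736)³) = √((3 + 3)³ + 6*(-5231776256)) = √(6³ - 31390657536) = √(216 - 31390657536) = √(-31390657320) = 22*I*√64856730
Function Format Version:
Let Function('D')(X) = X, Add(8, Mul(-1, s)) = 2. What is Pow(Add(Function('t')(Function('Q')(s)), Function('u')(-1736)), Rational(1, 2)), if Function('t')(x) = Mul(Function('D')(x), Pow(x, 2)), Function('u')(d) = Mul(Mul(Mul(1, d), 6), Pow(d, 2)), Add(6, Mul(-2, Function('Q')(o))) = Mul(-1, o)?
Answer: Mul(22, I, Pow(64856730, Rational(1, 2))) ≈ Mul(1.7717e+5, I)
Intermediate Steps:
s = 6 (s = Add(8, Mul(-1, 2)) = Add(8, -2) = 6)
Function('Q')(o) = Add(3, Mul(Rational(1, 2), o)) (Function('Q')(o) = Add(3, Mul(Rational(-1, 2), Mul(-1, o))) = Add(3, Mul(Rational(1, 2), o)))
Function('u')(d) = Mul(6, Pow(d, 3)) (Function('u')(d) = Mul(Mul(d, 6), Pow(d, 2)) = Mul(Mul(6, d), Pow(d, 2)) = Mul(6, Pow(d, 3)))
Function('t')(x) = Pow(x, 3) (Function('t')(x) = Mul(x, Pow(x, 2)) = Pow(x, 3))
Pow(Add(Function('t')(Function('Q')(s)), Function('u')(-1736)), Rational(1, 2)) = Pow(Add(Pow(Add(3, Mul(Rational(1, 2), 6)), 3), Mul(6, Pow(-1736, 3))), Rational(1, 2)) = Pow(Add(Pow(Add(3, 3), 3), Mul(6, -5231776256)), Rational(1, 2)) = Pow(Add(Pow(6, 3), -31390657536), Rational(1, 2)) = Pow(Add(216, -31390657536), Rational(1, 2)) = Pow(-31390657320, Rational(1, 2)) = Mul(22, I, Pow(64856730, Rational(1, 2)))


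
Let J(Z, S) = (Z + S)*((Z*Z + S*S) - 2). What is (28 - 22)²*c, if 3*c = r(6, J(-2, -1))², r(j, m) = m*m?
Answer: 78732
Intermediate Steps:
J(Z, S) = (S + Z)*(-2 + S² + Z²) (J(Z, S) = (S + Z)*((Z² + S²) - 2) = (S + Z)*((S² + Z²) - 2) = (S + Z)*(-2 + S² + Z²))
r(j, m) = m²
c = 2187 (c = (((-1)³ + (-2)³ - 2*(-1) - 2*(-2) - 1*(-2)² - 2*(-1)²)²)²/3 = ((-1 - 8 + 2 + 4 - 1*4 - 2*1)²)²/3 = ((-1 - 8 + 2 + 4 - 4 - 2)²)²/3 = ((-9)²)²/3 = (⅓)*81² = (⅓)*6561 = 2187)
(28 - 22)²*c = (28 - 22)²*2187 = 6²*2187 = 36*2187 = 78732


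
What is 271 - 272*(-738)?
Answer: 201007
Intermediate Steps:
271 - 272*(-738) = 271 + 200736 = 201007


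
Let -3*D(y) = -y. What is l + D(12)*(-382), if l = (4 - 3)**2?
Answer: -1527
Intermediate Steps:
l = 1 (l = 1**2 = 1)
D(y) = y/3 (D(y) = -(-1)*y/3 = y/3)
l + D(12)*(-382) = 1 + ((1/3)*12)*(-382) = 1 + 4*(-382) = 1 - 1528 = -1527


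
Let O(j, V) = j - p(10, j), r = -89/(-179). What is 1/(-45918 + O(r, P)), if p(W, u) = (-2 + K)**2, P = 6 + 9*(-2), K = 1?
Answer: -179/8219412 ≈ -2.1778e-5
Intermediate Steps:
r = 89/179 (r = -89*(-1/179) = 89/179 ≈ 0.49721)
P = -12 (P = 6 - 18 = -12)
p(W, u) = 1 (p(W, u) = (-2 + 1)**2 = (-1)**2 = 1)
O(j, V) = -1 + j (O(j, V) = j - 1*1 = j - 1 = -1 + j)
1/(-45918 + O(r, P)) = 1/(-45918 + (-1 + 89/179)) = 1/(-45918 - 90/179) = 1/(-8219412/179) = -179/8219412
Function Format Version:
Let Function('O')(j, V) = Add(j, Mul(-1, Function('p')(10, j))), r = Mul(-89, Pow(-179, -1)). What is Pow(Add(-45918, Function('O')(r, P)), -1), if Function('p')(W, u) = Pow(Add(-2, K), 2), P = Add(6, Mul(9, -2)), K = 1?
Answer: Rational(-179, 8219412) ≈ -2.1778e-5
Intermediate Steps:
r = Rational(89, 179) (r = Mul(-89, Rational(-1, 179)) = Rational(89, 179) ≈ 0.49721)
P = -12 (P = Add(6, -18) = -12)
Function('p')(W, u) = 1 (Function('p')(W, u) = Pow(Add(-2, 1), 2) = Pow(-1, 2) = 1)
Function('O')(j, V) = Add(-1, j) (Function('O')(j, V) = Add(j, Mul(-1, 1)) = Add(j, -1) = Add(-1, j))
Pow(Add(-45918, Function('O')(r, P)), -1) = Pow(Add(-45918, Add(-1, Rational(89, 179))), -1) = Pow(Add(-45918, Rational(-90, 179)), -1) = Pow(Rational(-8219412, 179), -1) = Rational(-179, 8219412)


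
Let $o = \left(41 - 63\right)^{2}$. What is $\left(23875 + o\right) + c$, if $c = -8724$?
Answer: $15635$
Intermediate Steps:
$o = 484$ ($o = \left(-22\right)^{2} = 484$)
$\left(23875 + o\right) + c = \left(23875 + 484\right) - 8724 = 24359 - 8724 = 15635$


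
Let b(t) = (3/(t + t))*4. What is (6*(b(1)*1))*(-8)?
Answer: -288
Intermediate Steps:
b(t) = 6/t (b(t) = (3/((2*t)))*4 = (3*(1/(2*t)))*4 = (3/(2*t))*4 = 6/t)
(6*(b(1)*1))*(-8) = (6*((6/1)*1))*(-8) = (6*((6*1)*1))*(-8) = (6*(6*1))*(-8) = (6*6)*(-8) = 36*(-8) = -288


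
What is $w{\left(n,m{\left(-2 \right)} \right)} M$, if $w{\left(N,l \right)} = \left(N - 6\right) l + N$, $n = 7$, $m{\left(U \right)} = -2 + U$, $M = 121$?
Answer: $363$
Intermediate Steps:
$w{\left(N,l \right)} = N + l \left(-6 + N\right)$ ($w{\left(N,l \right)} = \left(N - 6\right) l + N = \left(-6 + N\right) l + N = l \left(-6 + N\right) + N = N + l \left(-6 + N\right)$)
$w{\left(n,m{\left(-2 \right)} \right)} M = \left(7 - 6 \left(-2 - 2\right) + 7 \left(-2 - 2\right)\right) 121 = \left(7 - -24 + 7 \left(-4\right)\right) 121 = \left(7 + 24 - 28\right) 121 = 3 \cdot 121 = 363$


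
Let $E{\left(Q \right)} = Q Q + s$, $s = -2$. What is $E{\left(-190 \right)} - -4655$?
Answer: $40753$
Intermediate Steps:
$E{\left(Q \right)} = -2 + Q^{2}$ ($E{\left(Q \right)} = Q Q - 2 = Q^{2} - 2 = -2 + Q^{2}$)
$E{\left(-190 \right)} - -4655 = \left(-2 + \left(-190\right)^{2}\right) - -4655 = \left(-2 + 36100\right) + 4655 = 36098 + 4655 = 40753$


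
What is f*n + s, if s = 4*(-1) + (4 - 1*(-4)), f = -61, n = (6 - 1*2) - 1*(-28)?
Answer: -1948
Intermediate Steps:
n = 32 (n = (6 - 2) + 28 = 4 + 28 = 32)
s = 4 (s = -4 + (4 + 4) = -4 + 8 = 4)
f*n + s = -61*32 + 4 = -1952 + 4 = -1948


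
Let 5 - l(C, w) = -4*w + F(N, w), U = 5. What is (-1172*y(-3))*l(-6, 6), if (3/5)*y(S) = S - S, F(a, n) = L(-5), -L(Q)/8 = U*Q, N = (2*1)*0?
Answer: 0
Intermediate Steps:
N = 0 (N = 2*0 = 0)
L(Q) = -40*Q
F(a, n) = 200 (F(a, n) = -40*(-5) = 200)
y(S) = 0 (y(S) = 5*(S - S)/3 = (5/3)*0 = 0)
l(C, w) = -195 + 4*w (l(C, w) = 5 - (-4*w + 200) = 5 - (200 - 4*w) = 5 + (-200 + 4*w) = -195 + 4*w)
(-1172*y(-3))*l(-6, 6) = (-1172*0)*(-195 + 4*6) = 0*(-195 + 24) = 0*(-171) = 0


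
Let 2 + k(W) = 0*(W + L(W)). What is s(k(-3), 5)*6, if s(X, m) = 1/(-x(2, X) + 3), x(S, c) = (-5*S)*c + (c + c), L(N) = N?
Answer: -6/13 ≈ -0.46154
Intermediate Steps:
x(S, c) = 2*c - 5*S*c (x(S, c) = -5*S*c + 2*c = 2*c - 5*S*c)
k(W) = -2 (k(W) = -2 + 0*(W + W) = -2 + 0*(2*W) = -2 + 0 = -2)
s(X, m) = 1/(3 + 8*X) (s(X, m) = 1/(-X*(2 - 5*2) + 3) = 1/(-X*(2 - 10) + 3) = 1/(-X*(-8) + 3) = 1/(-(-8)*X + 3) = 1/(8*X + 3) = 1/(3 + 8*X))
s(k(-3), 5)*6 = 6/(3 + 8*(-2)) = 6/(3 - 16) = 6/(-13) = -1/13*6 = -6/13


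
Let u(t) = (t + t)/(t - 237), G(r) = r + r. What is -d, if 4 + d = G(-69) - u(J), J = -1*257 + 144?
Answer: 24963/175 ≈ 142.65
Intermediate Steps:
G(r) = 2*r
J = -113 (J = -257 + 144 = -113)
u(t) = 2*t/(-237 + t) (u(t) = (2*t)/(-237 + t) = 2*t/(-237 + t))
d = -24963/175 (d = -4 + (2*(-69) - 2*(-113)/(-237 - 113)) = -4 + (-138 - 2*(-113)/(-350)) = -4 + (-138 - 2*(-113)*(-1)/350) = -4 + (-138 - 1*113/175) = -4 + (-138 - 113/175) = -4 - 24263/175 = -24963/175 ≈ -142.65)
-d = -1*(-24963/175) = 24963/175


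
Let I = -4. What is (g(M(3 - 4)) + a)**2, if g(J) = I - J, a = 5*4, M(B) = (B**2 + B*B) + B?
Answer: 225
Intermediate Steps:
M(B) = B + 2*B**2 (M(B) = (B**2 + B**2) + B = 2*B**2 + B = B + 2*B**2)
a = 20
g(J) = -4 - J
(g(M(3 - 4)) + a)**2 = ((-4 - (3 - 4)*(1 + 2*(3 - 4))) + 20)**2 = ((-4 - (-1)*(1 + 2*(-1))) + 20)**2 = ((-4 - (-1)*(1 - 2)) + 20)**2 = ((-4 - (-1)*(-1)) + 20)**2 = ((-4 - 1*1) + 20)**2 = ((-4 - 1) + 20)**2 = (-5 + 20)**2 = 15**2 = 225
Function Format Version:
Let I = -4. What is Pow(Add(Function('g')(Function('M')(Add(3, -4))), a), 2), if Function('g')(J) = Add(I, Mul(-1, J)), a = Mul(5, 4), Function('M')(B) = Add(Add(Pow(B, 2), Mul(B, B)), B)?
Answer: 225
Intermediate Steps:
Function('M')(B) = Add(B, Mul(2, Pow(B, 2))) (Function('M')(B) = Add(Add(Pow(B, 2), Pow(B, 2)), B) = Add(Mul(2, Pow(B, 2)), B) = Add(B, Mul(2, Pow(B, 2))))
a = 20
Function('g')(J) = Add(-4, Mul(-1, J))
Pow(Add(Function('g')(Function('M')(Add(3, -4))), a), 2) = Pow(Add(Add(-4, Mul(-1, Mul(Add(3, -4), Add(1, Mul(2, Add(3, -4)))))), 20), 2) = Pow(Add(Add(-4, Mul(-1, Mul(-1, Add(1, Mul(2, -1))))), 20), 2) = Pow(Add(Add(-4, Mul(-1, Mul(-1, Add(1, -2)))), 20), 2) = Pow(Add(Add(-4, Mul(-1, Mul(-1, -1))), 20), 2) = Pow(Add(Add(-4, Mul(-1, 1)), 20), 2) = Pow(Add(Add(-4, -1), 20), 2) = Pow(Add(-5, 20), 2) = Pow(15, 2) = 225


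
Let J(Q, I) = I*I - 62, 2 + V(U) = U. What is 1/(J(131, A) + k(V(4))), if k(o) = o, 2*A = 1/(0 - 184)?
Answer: -135424/8125439 ≈ -0.016667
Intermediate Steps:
A = -1/368 (A = 1/(2*(0 - 184)) = (½)/(-184) = (½)*(-1/184) = -1/368 ≈ -0.0027174)
V(U) = -2 + U
J(Q, I) = -62 + I² (J(Q, I) = I² - 62 = -62 + I²)
1/(J(131, A) + k(V(4))) = 1/((-62 + (-1/368)²) + (-2 + 4)) = 1/((-62 + 1/135424) + 2) = 1/(-8396287/135424 + 2) = 1/(-8125439/135424) = -135424/8125439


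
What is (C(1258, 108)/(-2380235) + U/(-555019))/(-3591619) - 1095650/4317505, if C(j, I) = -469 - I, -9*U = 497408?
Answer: -9357554035723640460850997/36874259035552040151207015 ≈ -0.25377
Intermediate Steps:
U = -497408/9 (U = -⅑*497408 = -497408/9 ≈ -55268.)
(C(1258, 108)/(-2380235) + U/(-555019))/(-3591619) - 1095650/4317505 = ((-469 - 1*108)/(-2380235) - 497408/9/(-555019))/(-3591619) - 1095650/4317505 = ((-469 - 108)*(-1/2380235) - 497408/9*(-1/555019))*(-1/3591619) - 1095650*1/4317505 = (-577*(-1/2380235) + 497408/4995171)*(-1/3591619) - 219130/863501 = (577/2380235 + 497408/4995171)*(-1/3591619) - 219130/863501 = (1186830144547/11889680845185)*(-1/3591619) - 219130/863501 = -1186830144547/42703203627502504515 - 219130/863501 = -9357554035723640460850997/36874259035552040151207015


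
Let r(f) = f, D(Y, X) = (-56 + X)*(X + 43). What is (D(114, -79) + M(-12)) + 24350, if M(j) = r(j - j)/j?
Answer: 29210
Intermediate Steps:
D(Y, X) = (-56 + X)*(43 + X)
M(j) = 0 (M(j) = (j - j)/j = 0/j = 0)
(D(114, -79) + M(-12)) + 24350 = ((-2408 + (-79)**2 - 13*(-79)) + 0) + 24350 = ((-2408 + 6241 + 1027) + 0) + 24350 = (4860 + 0) + 24350 = 4860 + 24350 = 29210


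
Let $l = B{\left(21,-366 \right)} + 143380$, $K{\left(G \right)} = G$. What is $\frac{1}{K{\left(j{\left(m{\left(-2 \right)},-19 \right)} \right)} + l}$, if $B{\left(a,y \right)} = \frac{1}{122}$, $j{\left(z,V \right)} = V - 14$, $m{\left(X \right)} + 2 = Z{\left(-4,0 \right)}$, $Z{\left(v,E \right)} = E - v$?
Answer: $\frac{122}{17488335} \approx 6.9761 \cdot 10^{-6}$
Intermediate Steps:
$m{\left(X \right)} = 2$ ($m{\left(X \right)} = -2 + \left(0 - -4\right) = -2 + \left(0 + 4\right) = -2 + 4 = 2$)
$j{\left(z,V \right)} = -14 + V$
$B{\left(a,y \right)} = \frac{1}{122}$
$l = \frac{17492361}{122}$ ($l = \frac{1}{122} + 143380 = \frac{17492361}{122} \approx 1.4338 \cdot 10^{5}$)
$\frac{1}{K{\left(j{\left(m{\left(-2 \right)},-19 \right)} \right)} + l} = \frac{1}{\left(-14 - 19\right) + \frac{17492361}{122}} = \frac{1}{-33 + \frac{17492361}{122}} = \frac{1}{\frac{17488335}{122}} = \frac{122}{17488335}$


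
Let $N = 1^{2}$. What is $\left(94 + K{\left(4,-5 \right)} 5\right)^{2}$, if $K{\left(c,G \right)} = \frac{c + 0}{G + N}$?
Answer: $7921$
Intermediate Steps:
$N = 1$
$K{\left(c,G \right)} = \frac{c}{1 + G}$ ($K{\left(c,G \right)} = \frac{c + 0}{G + 1} = \frac{c}{1 + G}$)
$\left(94 + K{\left(4,-5 \right)} 5\right)^{2} = \left(94 + \frac{4}{1 - 5} \cdot 5\right)^{2} = \left(94 + \frac{4}{-4} \cdot 5\right)^{2} = \left(94 + 4 \left(- \frac{1}{4}\right) 5\right)^{2} = \left(94 - 5\right)^{2} = 89^{2} = 7921$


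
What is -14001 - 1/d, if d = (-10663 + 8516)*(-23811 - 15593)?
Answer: -1184490032389/84600388 ≈ -14001.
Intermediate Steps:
d = 84600388 (d = -2147*(-39404) = 84600388)
-14001 - 1/d = -14001 - 1/84600388 = -1184490032389/84600388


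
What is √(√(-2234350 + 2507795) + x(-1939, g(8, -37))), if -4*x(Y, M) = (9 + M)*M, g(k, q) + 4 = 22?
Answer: √(-486 + 4*√273445)/2 ≈ 20.035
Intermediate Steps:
g(k, q) = 18 (g(k, q) = -4 + 22 = 18)
x(Y, M) = -M*(9 + M)/4 (x(Y, M) = -(9 + M)*M/4 = -M*(9 + M)/4)
√(√(-2234350 + 2507795) + x(-1939, g(8, -37))) = √(√(-2234350 + 2507795) - ¼*18*(9 + 18)) = √(√273445 - ¼*18*27) = √(√273445 - 243/2) = √(-243/2 + √273445)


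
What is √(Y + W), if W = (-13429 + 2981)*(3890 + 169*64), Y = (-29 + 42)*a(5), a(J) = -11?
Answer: I*√153648431 ≈ 12396.0*I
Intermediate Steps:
Y = -143 (Y = (-29 + 42)*(-11) = 13*(-11) = -143)
W = -153648288 (W = -10448*(3890 + 10816) = -10448*14706 = -153648288)
√(Y + W) = √(-143 - 153648288) = √(-153648431) = I*√153648431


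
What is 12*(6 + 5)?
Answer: 132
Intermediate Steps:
12*(6 + 5) = 12*11 = 132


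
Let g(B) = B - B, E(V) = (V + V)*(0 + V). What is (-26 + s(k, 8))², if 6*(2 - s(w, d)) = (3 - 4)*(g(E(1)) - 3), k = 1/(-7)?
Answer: 2401/4 ≈ 600.25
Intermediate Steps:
E(V) = 2*V² (E(V) = (2*V)*V = 2*V²)
k = -⅐ ≈ -0.14286
g(B) = 0
s(w, d) = 3/2 (s(w, d) = 2 - (3 - 4)*(0 - 3)/6 = 2 - (-1)*(-3)/6 = 2 - ⅙*3 = 2 - ½ = 3/2)
(-26 + s(k, 8))² = (-26 + 3/2)² = (-49/2)² = 2401/4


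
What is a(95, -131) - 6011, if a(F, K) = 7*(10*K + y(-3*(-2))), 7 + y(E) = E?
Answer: -15188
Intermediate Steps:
y(E) = -7 + E
a(F, K) = -7 + 70*K (a(F, K) = 7*(10*K + (-7 - 3*(-2))) = 7*(10*K + (-7 + 6)) = 7*(10*K - 1) = 7*(-1 + 10*K) = -7 + 70*K)
a(95, -131) - 6011 = (-7 + 70*(-131)) - 6011 = (-7 - 9170) - 6011 = -9177 - 6011 = -15188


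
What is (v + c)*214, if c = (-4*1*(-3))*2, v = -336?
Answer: -66768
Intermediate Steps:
c = 24 (c = -4*(-3)*2 = 12*2 = 24)
(v + c)*214 = (-336 + 24)*214 = -312*214 = -66768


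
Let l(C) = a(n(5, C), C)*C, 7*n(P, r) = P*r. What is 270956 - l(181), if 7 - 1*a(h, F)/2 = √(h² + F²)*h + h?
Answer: 2206564/7 + 59297410*√74/49 ≈ 1.0725e+7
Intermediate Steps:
n(P, r) = P*r/7 (n(P, r) = (P*r)/7 = P*r/7)
a(h, F) = 14 - 2*h - 2*h*√(F² + h²) (a(h, F) = 14 - 2*(√(h² + F²)*h + h) = 14 - 2*(√(F² + h²)*h + h) = 14 - 2*(h*√(F² + h²) + h) = 14 - 2*(h + h*√(F² + h²)) = 14 + (-2*h - 2*h*√(F² + h²)) = 14 - 2*h - 2*h*√(F² + h²))
l(C) = C*(14 - 10*C/7 - 10*C*√74*√(C²)/49) (l(C) = (14 - 2*5*C/7 - 2*(⅐)*5*C*√(C² + ((⅐)*5*C)²))*C = (14 - 10*C/7 - 2*5*C/7*√(C² + (5*C/7)²))*C = (14 - 10*C/7 - 2*5*C/7*√(C² + 25*C²/49))*C = (14 - 10*C/7 - 2*5*C/7*√(74*C²/49))*C = (14 - 10*C/7 - 2*5*C/7*√74*√(C²)/7)*C = (14 - 10*C/7 - 10*C*√74*√(C²)/49)*C = C*(14 - 10*C/7 - 10*C*√74*√(C²)/49))
270956 - l(181) = 270956 - 2*181*(343 - 35*181 - 5*181*√74*√(181²))/49 = 270956 - 2*181*(343 - 6335 - 5*181*√74*√32761)/49 = 270956 - 2*181*(343 - 6335 - 5*181*√74*181)/49 = 270956 - 2*181*(343 - 6335 - 163805*√74)/49 = 270956 - 2*181*(-5992 - 163805*√74)/49 = 270956 - (-309872/7 - 59297410*√74/49) = 270956 + (309872/7 + 59297410*√74/49) = 2206564/7 + 59297410*√74/49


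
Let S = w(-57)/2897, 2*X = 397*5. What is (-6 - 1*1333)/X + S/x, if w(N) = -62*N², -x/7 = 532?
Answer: -749777783/563553410 ≈ -1.3304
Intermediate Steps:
X = 1985/2 (X = (397*5)/2 = (½)*1985 = 1985/2 ≈ 992.50)
x = -3724 (x = -7*532 = -3724)
S = -201438/2897 (S = -62*(-57)²/2897 = -62*3249*(1/2897) = -201438*1/2897 = -201438/2897 ≈ -69.533)
(-6 - 1*1333)/X + S/x = (-6 - 1*1333)/(1985/2) - 201438/2897/(-3724) = (-6 - 1333)*(2/1985) - 201438/2897*(-1/3724) = -1339*2/1985 + 5301/283906 = -2678/1985 + 5301/283906 = -749777783/563553410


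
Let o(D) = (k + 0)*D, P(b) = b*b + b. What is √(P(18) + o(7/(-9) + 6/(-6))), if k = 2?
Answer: √3046/3 ≈ 18.397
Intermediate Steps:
P(b) = b + b² (P(b) = b² + b = b + b²)
o(D) = 2*D (o(D) = (2 + 0)*D = 2*D)
√(P(18) + o(7/(-9) + 6/(-6))) = √(18*(1 + 18) + 2*(7/(-9) + 6/(-6))) = √(18*19 + 2*(7*(-⅑) + 6*(-⅙))) = √(342 + 2*(-7/9 - 1)) = √(342 + 2*(-16/9)) = √(342 - 32/9) = √(3046/9) = √3046/3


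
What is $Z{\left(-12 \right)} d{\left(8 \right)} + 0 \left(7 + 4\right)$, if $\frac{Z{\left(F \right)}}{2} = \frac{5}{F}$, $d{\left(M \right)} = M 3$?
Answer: $-20$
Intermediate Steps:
$d{\left(M \right)} = 3 M$
$Z{\left(F \right)} = \frac{10}{F}$ ($Z{\left(F \right)} = 2 \frac{5}{F} = \frac{10}{F}$)
$Z{\left(-12 \right)} d{\left(8 \right)} + 0 \left(7 + 4\right) = \frac{10}{-12} \cdot 3 \cdot 8 + 0 \left(7 + 4\right) = 10 \left(- \frac{1}{12}\right) 24 + 0 \cdot 11 = \left(- \frac{5}{6}\right) 24 + 0 = -20 + 0 = -20$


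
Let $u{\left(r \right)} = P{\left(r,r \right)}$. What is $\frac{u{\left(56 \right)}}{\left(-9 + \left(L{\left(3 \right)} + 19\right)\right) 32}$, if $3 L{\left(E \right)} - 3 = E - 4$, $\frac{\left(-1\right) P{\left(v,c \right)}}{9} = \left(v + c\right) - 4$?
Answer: $- \frac{729}{256} \approx -2.8477$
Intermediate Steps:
$P{\left(v,c \right)} = 36 - 9 c - 9 v$ ($P{\left(v,c \right)} = - 9 \left(\left(v + c\right) - 4\right) = - 9 \left(\left(c + v\right) - 4\right) = - 9 \left(-4 + c + v\right) = 36 - 9 c - 9 v$)
$u{\left(r \right)} = 36 - 18 r$ ($u{\left(r \right)} = 36 - 9 r - 9 r = 36 - 18 r$)
$L{\left(E \right)} = - \frac{1}{3} + \frac{E}{3}$ ($L{\left(E \right)} = 1 + \frac{E - 4}{3} = 1 + \frac{-4 + E}{3} = 1 + \left(- \frac{4}{3} + \frac{E}{3}\right) = - \frac{1}{3} + \frac{E}{3}$)
$\frac{u{\left(56 \right)}}{\left(-9 + \left(L{\left(3 \right)} + 19\right)\right) 32} = \frac{36 - 1008}{\left(-9 + \left(\left(- \frac{1}{3} + \frac{1}{3} \cdot 3\right) + 19\right)\right) 32} = \frac{36 - 1008}{\left(-9 + \left(\left(- \frac{1}{3} + 1\right) + 19\right)\right) 32} = - \frac{972}{\left(-9 + \left(\frac{2}{3} + 19\right)\right) 32} = - \frac{972}{\left(-9 + \frac{59}{3}\right) 32} = - \frac{972}{\frac{32}{3} \cdot 32} = - \frac{972}{\frac{1024}{3}} = \left(-972\right) \frac{3}{1024} = - \frac{729}{256}$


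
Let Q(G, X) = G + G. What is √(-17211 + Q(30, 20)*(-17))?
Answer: I*√18231 ≈ 135.02*I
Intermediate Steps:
Q(G, X) = 2*G
√(-17211 + Q(30, 20)*(-17)) = √(-17211 + (2*30)*(-17)) = √(-17211 + 60*(-17)) = √(-17211 - 1020) = √(-18231) = I*√18231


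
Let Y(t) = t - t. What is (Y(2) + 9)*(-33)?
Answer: -297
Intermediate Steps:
Y(t) = 0
(Y(2) + 9)*(-33) = (0 + 9)*(-33) = 9*(-33) = -297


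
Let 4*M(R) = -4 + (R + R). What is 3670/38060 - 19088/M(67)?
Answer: -145274001/247390 ≈ -587.23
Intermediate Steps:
M(R) = -1 + R/2 (M(R) = (-4 + (R + R))/4 = (-4 + 2*R)/4 = -1 + R/2)
3670/38060 - 19088/M(67) = 3670/38060 - 19088/(-1 + (1/2)*67) = 3670*(1/38060) - 19088/(-1 + 67/2) = 367/3806 - 19088/65/2 = 367/3806 - 19088*2/65 = 367/3806 - 38176/65 = -145274001/247390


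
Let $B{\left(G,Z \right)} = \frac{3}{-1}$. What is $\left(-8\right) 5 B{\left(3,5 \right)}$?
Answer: $120$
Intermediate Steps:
$B{\left(G,Z \right)} = -3$ ($B{\left(G,Z \right)} = 3 \left(-1\right) = -3$)
$\left(-8\right) 5 B{\left(3,5 \right)} = \left(-8\right) 5 \left(-3\right) = \left(-40\right) \left(-3\right) = 120$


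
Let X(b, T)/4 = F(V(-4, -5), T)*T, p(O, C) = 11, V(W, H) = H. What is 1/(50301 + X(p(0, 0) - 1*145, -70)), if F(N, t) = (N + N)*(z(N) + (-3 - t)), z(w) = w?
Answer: 1/223901 ≈ 4.4663e-6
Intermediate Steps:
F(N, t) = 2*N*(-3 + N - t) (F(N, t) = (N + N)*(N + (-3 - t)) = (2*N)*(-3 + N - t) = 2*N*(-3 + N - t))
X(b, T) = 4*T*(80 + 10*T) (X(b, T) = 4*((2*(-5)*(-3 - 5 - T))*T) = 4*((2*(-5)*(-8 - T))*T) = 4*((80 + 10*T)*T) = 4*(T*(80 + 10*T)) = 4*T*(80 + 10*T))
1/(50301 + X(p(0, 0) - 1*145, -70)) = 1/(50301 + 40*(-70)*(8 - 70)) = 1/(50301 + 40*(-70)*(-62)) = 1/(50301 + 173600) = 1/223901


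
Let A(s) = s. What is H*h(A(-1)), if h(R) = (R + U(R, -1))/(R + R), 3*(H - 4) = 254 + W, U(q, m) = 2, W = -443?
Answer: 59/2 ≈ 29.500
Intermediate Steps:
H = -59 (H = 4 + (254 - 443)/3 = 4 + (⅓)*(-189) = 4 - 63 = -59)
h(R) = (2 + R)/(2*R) (h(R) = (R + 2)/(R + R) = (2 + R)/((2*R)) = (2 + R)*(1/(2*R)) = (2 + R)/(2*R))
H*h(A(-1)) = -59*(2 - 1)/(2*(-1)) = -59*(-1)/2 = -59*(-½) = 59/2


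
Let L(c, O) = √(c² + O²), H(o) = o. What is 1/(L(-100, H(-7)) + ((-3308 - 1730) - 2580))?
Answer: -586/4463375 - √10049/58023875 ≈ -0.00013302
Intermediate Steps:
L(c, O) = √(O² + c²)
1/(L(-100, H(-7)) + ((-3308 - 1730) - 2580)) = 1/(√((-7)² + (-100)²) + ((-3308 - 1730) - 2580)) = 1/(√(49 + 10000) + (-5038 - 2580)) = 1/(√10049 - 7618) = 1/(-7618 + √10049)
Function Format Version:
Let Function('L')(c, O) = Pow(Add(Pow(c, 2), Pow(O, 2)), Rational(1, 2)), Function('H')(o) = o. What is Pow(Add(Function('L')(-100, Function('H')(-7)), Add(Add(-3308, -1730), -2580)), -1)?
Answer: Add(Rational(-586, 4463375), Mul(Rational(-1, 58023875), Pow(10049, Rational(1, 2)))) ≈ -0.00013302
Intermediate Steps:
Function('L')(c, O) = Pow(Add(Pow(O, 2), Pow(c, 2)), Rational(1, 2))
Pow(Add(Function('L')(-100, Function('H')(-7)), Add(Add(-3308, -1730), -2580)), -1) = Pow(Add(Pow(Add(Pow(-7, 2), Pow(-100, 2)), Rational(1, 2)), Add(Add(-3308, -1730), -2580)), -1) = Pow(Add(Pow(Add(49, 10000), Rational(1, 2)), Add(-5038, -2580)), -1) = Pow(Add(Pow(10049, Rational(1, 2)), -7618), -1) = Pow(Add(-7618, Pow(10049, Rational(1, 2))), -1)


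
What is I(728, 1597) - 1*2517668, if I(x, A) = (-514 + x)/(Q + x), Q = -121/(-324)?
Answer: -594151954988/235993 ≈ -2.5177e+6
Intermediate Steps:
Q = 121/324 (Q = -121*(-1/324) = 121/324 ≈ 0.37346)
I(x, A) = (-514 + x)/(121/324 + x)
I(728, 1597) - 1*2517668 = 324*(-514 + 728)/(121 + 324*728) - 1*2517668 = 324*214/(121 + 235872) - 2517668 = 324*214/235993 - 2517668 = 324*(1/235993)*214 - 2517668 = 69336/235993 - 2517668 = -594151954988/235993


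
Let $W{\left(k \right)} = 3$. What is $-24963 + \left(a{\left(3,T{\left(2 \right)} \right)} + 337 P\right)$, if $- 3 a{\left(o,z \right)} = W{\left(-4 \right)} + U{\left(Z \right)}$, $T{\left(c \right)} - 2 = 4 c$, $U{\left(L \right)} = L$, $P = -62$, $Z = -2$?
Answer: $- \frac{137572}{3} \approx -45857.0$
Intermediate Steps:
$T{\left(c \right)} = 2 + 4 c$
$a{\left(o,z \right)} = - \frac{1}{3}$ ($a{\left(o,z \right)} = - \frac{3 - 2}{3} = \left(- \frac{1}{3}\right) 1 = - \frac{1}{3}$)
$-24963 + \left(a{\left(3,T{\left(2 \right)} \right)} + 337 P\right) = -24963 + \left(- \frac{1}{3} + 337 \left(-62\right)\right) = -24963 - \frac{62683}{3} = - \frac{137572}{3}$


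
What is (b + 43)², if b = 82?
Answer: 15625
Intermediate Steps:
(b + 43)² = (82 + 43)² = 125² = 15625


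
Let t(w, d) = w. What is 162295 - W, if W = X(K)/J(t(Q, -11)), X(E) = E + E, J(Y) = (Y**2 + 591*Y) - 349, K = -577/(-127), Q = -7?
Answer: 91453071359/563499 ≈ 1.6230e+5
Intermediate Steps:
K = 577/127 (K = -577*(-1/127) = 577/127 ≈ 4.5433)
J(Y) = -349 + Y**2 + 591*Y
X(E) = 2*E
W = -1154/563499 (W = (2*(577/127))/(-349 + (-7)**2 + 591*(-7)) = 1154/(127*(-349 + 49 - 4137)) = (1154/127)/(-4437) = (1154/127)*(-1/4437) = -1154/563499 ≈ -0.0020479)
162295 - W = 162295 - 1*(-1154/563499) = 162295 + 1154/563499 = 91453071359/563499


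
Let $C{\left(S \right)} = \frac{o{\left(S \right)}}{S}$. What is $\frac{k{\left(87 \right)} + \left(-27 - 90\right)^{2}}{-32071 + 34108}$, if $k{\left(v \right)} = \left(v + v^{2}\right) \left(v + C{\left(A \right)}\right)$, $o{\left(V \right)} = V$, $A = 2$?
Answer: $\frac{229139}{679} \approx 337.47$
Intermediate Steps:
$C{\left(S \right)} = 1$ ($C{\left(S \right)} = \frac{S}{S} = 1$)
$k{\left(v \right)} = \left(1 + v\right) \left(v + v^{2}\right)$ ($k{\left(v \right)} = \left(v + v^{2}\right) \left(v + 1\right) = \left(v + v^{2}\right) \left(1 + v\right) = \left(1 + v\right) \left(v + v^{2}\right)$)
$\frac{k{\left(87 \right)} + \left(-27 - 90\right)^{2}}{-32071 + 34108} = \frac{87 \left(1 + 87^{2} + 2 \cdot 87\right) + \left(-27 - 90\right)^{2}}{-32071 + 34108} = \frac{87 \left(1 + 7569 + 174\right) + \left(-117\right)^{2}}{2037} = \left(87 \cdot 7744 + 13689\right) \frac{1}{2037} = \left(673728 + 13689\right) \frac{1}{2037} = 687417 \cdot \frac{1}{2037} = \frac{229139}{679}$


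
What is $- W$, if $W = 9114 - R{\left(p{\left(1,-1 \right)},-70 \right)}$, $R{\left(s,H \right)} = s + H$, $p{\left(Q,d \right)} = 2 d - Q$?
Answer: $-9187$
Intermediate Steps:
$p{\left(Q,d \right)} = - Q + 2 d$
$R{\left(s,H \right)} = H + s$
$W = 9187$ ($W = 9114 - \left(-70 + \left(\left(-1\right) 1 + 2 \left(-1\right)\right)\right) = 9114 - \left(-70 - 3\right) = 9114 - -73 = 9114 + 73 = 9187$)
$- W = \left(-1\right) 9187 = -9187$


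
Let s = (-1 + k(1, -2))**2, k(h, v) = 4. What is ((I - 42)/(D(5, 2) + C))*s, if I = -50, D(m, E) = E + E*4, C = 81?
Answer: -828/91 ≈ -9.0989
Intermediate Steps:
D(m, E) = 5*E (D(m, E) = E + 4*E = 5*E)
s = 9 (s = (-1 + 4)**2 = 3**2 = 9)
((I - 42)/(D(5, 2) + C))*s = ((-50 - 42)/(5*2 + 81))*9 = -92/(10 + 81)*9 = -92/91*9 = -828/91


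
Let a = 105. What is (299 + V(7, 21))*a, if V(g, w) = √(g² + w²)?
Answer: 31395 + 735*√10 ≈ 33719.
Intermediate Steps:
(299 + V(7, 21))*a = (299 + √(7² + 21²))*105 = (299 + √(49 + 441))*105 = (299 + √490)*105 = (299 + 7*√10)*105 = 31395 + 735*√10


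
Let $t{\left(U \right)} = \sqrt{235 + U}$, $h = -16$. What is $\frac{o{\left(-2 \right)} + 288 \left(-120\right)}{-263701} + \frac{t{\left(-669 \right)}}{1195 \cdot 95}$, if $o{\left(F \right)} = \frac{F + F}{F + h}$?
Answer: $\frac{311038}{2373309} + \frac{i \sqrt{434}}{113525} \approx 0.13106 + 0.00018351 i$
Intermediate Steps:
$o{\left(F \right)} = \frac{2 F}{-16 + F}$ ($o{\left(F \right)} = \frac{F + F}{F - 16} = \frac{2 F}{-16 + F}$)
$\frac{o{\left(-2 \right)} + 288 \left(-120\right)}{-263701} + \frac{t{\left(-669 \right)}}{1195 \cdot 95} = \frac{2 \left(-2\right) \frac{1}{-16 - 2} + 288 \left(-120\right)}{-263701} + \frac{\sqrt{235 - 669}}{1195 \cdot 95} = \left(2 \left(-2\right) \frac{1}{-18} - 34560\right) \left(- \frac{1}{263701}\right) + \frac{\sqrt{-434}}{113525} = \left(2 \left(-2\right) \left(- \frac{1}{18}\right) - 34560\right) \left(- \frac{1}{263701}\right) + i \sqrt{434} \cdot \frac{1}{113525} = \left(\frac{2}{9} - 34560\right) \left(- \frac{1}{263701}\right) + \frac{i \sqrt{434}}{113525} = \left(- \frac{311038}{9}\right) \left(- \frac{1}{263701}\right) + \frac{i \sqrt{434}}{113525} = \frac{311038}{2373309} + \frac{i \sqrt{434}}{113525}$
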